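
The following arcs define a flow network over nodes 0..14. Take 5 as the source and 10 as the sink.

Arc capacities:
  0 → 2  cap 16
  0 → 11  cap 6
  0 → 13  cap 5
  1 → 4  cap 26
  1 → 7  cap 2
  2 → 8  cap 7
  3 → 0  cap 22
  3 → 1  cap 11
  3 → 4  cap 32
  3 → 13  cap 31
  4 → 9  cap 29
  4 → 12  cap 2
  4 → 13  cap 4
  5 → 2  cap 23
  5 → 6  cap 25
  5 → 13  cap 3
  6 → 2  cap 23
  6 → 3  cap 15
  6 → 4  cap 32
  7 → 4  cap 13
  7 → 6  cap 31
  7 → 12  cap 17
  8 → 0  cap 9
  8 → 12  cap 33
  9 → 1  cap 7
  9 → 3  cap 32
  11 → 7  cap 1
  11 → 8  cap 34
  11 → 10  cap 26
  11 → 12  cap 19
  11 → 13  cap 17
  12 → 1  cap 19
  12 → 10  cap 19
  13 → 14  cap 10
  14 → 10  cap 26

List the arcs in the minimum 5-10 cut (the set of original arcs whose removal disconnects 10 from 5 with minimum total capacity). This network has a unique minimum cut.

augment #1: 5→13→14→10 push 3
augment #2: 5→2→8→12→10 push 7
augment #3: 5→6→4→12→10 push 2
augment #4: 5→6→3→0→11→10 push 6
augment #5: 5→6→3→13→14→10 push 7
augment #6: 5→6→3→1→7→12→10 push 2
max flow = 27; residual-reachable set from 5 gives S-side
cut edges (S→T): {(0,11), (1,7), (2,8), (4,12), (13,14)} total cap 27

Min-cut arcs: {(0,11), (1,7), (2,8), (4,12), (13,14)} (total capacity 27)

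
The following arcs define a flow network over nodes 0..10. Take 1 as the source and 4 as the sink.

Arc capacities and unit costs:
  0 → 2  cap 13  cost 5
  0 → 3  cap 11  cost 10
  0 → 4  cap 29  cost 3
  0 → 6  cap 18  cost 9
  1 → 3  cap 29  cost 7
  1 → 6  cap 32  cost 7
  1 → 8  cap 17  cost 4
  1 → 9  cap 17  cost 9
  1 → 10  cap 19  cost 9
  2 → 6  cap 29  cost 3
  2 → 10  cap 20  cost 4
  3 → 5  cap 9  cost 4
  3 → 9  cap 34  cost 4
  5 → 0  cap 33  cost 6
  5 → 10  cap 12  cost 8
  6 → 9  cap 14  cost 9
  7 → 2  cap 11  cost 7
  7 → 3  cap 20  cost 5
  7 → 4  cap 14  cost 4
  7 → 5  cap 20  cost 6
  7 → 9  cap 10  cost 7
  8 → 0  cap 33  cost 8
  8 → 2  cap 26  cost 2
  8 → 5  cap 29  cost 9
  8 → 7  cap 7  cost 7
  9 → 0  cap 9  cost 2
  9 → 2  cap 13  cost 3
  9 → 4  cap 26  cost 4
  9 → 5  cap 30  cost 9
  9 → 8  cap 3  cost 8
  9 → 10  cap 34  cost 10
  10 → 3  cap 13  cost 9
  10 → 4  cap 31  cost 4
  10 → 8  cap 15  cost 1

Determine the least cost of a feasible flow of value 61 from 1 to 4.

shortest-cost path #1: 1→9→4 push 17 @ unit cost 13 (adds 221)
shortest-cost path #2: 1→10→4 push 19 @ unit cost 13 (adds 247)
shortest-cost path #3: 1→8→2→10→4 push 12 @ unit cost 14 (adds 168)
shortest-cost path #4: 1→3→9→4 push 9 @ unit cost 15 (adds 135)
shortest-cost path #5: 1→8→0→4 push 4 @ unit cost 15 (adds 60)
total cost = 831

Minimum cost for 61 units: 831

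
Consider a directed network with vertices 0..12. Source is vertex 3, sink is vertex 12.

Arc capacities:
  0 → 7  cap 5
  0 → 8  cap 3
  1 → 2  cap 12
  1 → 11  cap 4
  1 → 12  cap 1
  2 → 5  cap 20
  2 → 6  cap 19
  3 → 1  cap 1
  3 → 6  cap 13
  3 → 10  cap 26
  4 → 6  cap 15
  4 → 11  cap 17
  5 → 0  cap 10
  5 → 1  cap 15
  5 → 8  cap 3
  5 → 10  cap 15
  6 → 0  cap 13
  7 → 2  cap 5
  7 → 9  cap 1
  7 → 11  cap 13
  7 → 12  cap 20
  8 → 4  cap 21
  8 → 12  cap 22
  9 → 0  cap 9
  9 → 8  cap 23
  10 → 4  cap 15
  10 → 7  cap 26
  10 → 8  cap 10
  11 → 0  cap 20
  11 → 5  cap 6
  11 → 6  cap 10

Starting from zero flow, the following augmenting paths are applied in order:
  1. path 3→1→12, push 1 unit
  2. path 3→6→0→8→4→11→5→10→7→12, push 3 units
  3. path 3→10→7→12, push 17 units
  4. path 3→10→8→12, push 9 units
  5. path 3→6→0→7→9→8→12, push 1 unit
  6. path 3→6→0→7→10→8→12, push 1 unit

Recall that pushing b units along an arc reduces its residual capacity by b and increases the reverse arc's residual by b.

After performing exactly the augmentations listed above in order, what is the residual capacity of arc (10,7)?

after path 1 (3→1→12, push 1): res(10,7)=26
after path 2 (3→6→0→8→4→11→5→10→7→12, push 3): res(10,7)=23
after path 3 (3→10→7→12, push 17): res(10,7)=6
after path 4 (3→10→8→12, push 9): res(10,7)=6
after path 5 (3→6→0→7→9→8→12, push 1): res(10,7)=6
after path 6 (3→6→0→7→10→8→12, push 1): res(10,7)=7

Residual capacity of (10,7): 7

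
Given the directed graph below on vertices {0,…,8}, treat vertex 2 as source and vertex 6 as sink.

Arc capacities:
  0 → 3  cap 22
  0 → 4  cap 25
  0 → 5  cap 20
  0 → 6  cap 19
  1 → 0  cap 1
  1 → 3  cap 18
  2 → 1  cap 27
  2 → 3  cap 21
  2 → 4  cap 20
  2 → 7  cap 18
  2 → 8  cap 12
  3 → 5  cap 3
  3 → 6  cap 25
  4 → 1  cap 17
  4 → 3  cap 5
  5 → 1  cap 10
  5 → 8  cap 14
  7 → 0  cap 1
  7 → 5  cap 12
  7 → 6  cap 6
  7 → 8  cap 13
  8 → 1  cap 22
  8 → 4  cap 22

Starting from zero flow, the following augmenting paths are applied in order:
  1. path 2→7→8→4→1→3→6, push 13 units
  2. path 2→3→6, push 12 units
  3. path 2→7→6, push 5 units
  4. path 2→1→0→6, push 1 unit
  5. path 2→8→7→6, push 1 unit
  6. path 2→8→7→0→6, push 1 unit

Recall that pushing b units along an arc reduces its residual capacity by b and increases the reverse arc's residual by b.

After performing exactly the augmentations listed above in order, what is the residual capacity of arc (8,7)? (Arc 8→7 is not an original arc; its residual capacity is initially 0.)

after path 1 (2→7→8→4→1→3→6, push 13): res(8,7)=13
after path 2 (2→3→6, push 12): res(8,7)=13
after path 3 (2→7→6, push 5): res(8,7)=13
after path 4 (2→1→0→6, push 1): res(8,7)=13
after path 5 (2→8→7→6, push 1): res(8,7)=12
after path 6 (2→8→7→0→6, push 1): res(8,7)=11

Residual capacity of (8,7): 11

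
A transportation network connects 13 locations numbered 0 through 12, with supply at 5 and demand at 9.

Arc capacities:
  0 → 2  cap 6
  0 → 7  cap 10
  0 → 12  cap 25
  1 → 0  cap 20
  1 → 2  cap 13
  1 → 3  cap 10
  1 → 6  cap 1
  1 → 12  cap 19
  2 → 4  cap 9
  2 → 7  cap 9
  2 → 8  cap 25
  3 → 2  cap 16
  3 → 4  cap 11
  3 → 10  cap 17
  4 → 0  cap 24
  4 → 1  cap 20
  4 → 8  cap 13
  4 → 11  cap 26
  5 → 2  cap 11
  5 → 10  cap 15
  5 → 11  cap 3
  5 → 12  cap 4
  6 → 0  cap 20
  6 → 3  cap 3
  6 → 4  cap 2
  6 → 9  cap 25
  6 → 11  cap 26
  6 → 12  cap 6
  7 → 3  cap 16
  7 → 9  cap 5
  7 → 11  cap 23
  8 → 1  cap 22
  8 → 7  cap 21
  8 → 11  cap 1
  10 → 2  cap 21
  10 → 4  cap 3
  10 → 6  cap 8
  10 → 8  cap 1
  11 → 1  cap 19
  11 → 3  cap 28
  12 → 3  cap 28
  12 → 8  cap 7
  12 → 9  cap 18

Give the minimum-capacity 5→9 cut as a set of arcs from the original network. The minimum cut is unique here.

Min-cut arcs: {(1,6), (7,9), (10,6), (12,9)} (total capacity 32)

augment #1: 5→12→9 push 4
augment #2: 5→2→7→9 push 5
augment #3: 5→10→6→9 push 8
augment #4: 5→11→1→6→9 push 1
augment #5: 5→11→1→12→9 push 2
augment #6: 5→2→4→0→12→9 push 6
augment #7: 5→10→4→0→12→9 push 3
augment #8: 5→10→8→1→12→9 push 1
augment #9: 5→10→2→4→0→12→9 push 2
max flow = 32; residual-reachable set from 5 gives S-side
cut edges (S→T): {(1,6), (7,9), (10,6), (12,9)} total cap 32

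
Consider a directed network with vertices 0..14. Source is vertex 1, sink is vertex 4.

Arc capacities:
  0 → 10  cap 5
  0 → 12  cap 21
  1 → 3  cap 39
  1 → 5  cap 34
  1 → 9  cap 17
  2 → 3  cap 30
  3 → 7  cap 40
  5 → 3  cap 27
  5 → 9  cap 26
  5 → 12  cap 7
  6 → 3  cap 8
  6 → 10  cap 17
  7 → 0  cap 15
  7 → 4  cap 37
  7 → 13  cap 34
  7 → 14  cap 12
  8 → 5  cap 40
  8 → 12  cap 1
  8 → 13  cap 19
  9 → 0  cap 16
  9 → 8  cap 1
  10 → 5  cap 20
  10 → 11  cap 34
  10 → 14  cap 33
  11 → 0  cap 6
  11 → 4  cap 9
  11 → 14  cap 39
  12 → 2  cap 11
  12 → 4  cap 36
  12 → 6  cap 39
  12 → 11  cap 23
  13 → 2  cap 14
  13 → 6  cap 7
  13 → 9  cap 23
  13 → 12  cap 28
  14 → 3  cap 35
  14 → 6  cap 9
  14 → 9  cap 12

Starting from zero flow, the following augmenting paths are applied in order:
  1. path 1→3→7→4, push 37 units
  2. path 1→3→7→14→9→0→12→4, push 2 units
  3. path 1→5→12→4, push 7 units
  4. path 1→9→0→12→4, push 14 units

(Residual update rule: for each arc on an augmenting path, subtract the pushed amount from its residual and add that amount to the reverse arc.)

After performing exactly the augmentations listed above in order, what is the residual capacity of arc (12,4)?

Residual capacity of (12,4): 13

after path 1 (1→3→7→4, push 37): res(12,4)=36
after path 2 (1→3→7→14→9→0→12→4, push 2): res(12,4)=34
after path 3 (1→5→12→4, push 7): res(12,4)=27
after path 4 (1→9→0→12→4, push 14): res(12,4)=13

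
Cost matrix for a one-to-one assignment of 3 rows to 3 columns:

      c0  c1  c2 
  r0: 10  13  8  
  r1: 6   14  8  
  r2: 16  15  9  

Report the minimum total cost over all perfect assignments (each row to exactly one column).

optimal assignment: row0→col1 (cost 13), row1→col0 (cost 6), row2→col2 (cost 9)
total = 13 + 6 + 9 = 28

Minimum assignment cost: 28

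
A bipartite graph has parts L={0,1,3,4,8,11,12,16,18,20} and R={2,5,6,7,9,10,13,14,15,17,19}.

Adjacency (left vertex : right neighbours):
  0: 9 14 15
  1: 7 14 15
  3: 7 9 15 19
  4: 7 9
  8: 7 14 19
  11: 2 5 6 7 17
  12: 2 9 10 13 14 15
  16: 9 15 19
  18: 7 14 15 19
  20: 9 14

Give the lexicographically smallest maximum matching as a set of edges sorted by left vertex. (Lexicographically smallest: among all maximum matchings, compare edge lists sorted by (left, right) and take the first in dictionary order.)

Lex-smallest maximum matching: {(0,9), (1,7), (3,15), (8,14), (11,2), (12,10), (16,19)}

|M| = 7 (so the lex-smallest maximum matching has 7 edges)
process left vertices in ascending order; for each, take the smallest-labelled available neighbour that still permits 7 edges overall, or leave it unmatched if none does
lex-smallest matching: {0-9, 1-7, 3-15, 8-14, 11-2, 12-10, 16-19}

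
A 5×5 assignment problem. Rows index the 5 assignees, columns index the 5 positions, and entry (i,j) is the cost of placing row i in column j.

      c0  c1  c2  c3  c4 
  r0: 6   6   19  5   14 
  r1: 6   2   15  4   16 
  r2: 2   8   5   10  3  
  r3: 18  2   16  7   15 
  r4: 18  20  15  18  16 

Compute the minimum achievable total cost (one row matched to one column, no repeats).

Minimum assignment cost: 30

optimal assignment: row0→col0 (cost 6), row1→col3 (cost 4), row2→col4 (cost 3), row3→col1 (cost 2), row4→col2 (cost 15)
total = 6 + 4 + 3 + 2 + 15 = 30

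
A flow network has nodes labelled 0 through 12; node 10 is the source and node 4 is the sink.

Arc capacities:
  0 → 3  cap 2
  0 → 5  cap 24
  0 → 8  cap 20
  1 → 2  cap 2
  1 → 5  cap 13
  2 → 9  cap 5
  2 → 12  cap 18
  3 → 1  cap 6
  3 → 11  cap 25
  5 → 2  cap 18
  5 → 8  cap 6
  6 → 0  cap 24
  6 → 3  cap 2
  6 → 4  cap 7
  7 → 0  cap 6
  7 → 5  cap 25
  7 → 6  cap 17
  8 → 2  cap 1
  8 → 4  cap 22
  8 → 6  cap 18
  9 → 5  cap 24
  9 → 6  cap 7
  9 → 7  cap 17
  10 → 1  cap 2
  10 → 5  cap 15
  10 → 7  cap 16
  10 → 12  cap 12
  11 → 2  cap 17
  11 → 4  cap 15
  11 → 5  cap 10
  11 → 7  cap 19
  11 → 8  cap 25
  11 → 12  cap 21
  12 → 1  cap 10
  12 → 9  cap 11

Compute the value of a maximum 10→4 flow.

Maximum flow value: 33

augment #1: 10→5→8→4 bottleneck 6, total now 6
augment #2: 10→7→6→4 bottleneck 7, total now 13
augment #3: 10→7→0→8→4 bottleneck 6, total now 19
augment #4: 10→7→6→0→8→4 bottleneck 3, total now 22
augment #5: 10→12→9→6→0→8→4 bottleneck 7, total now 29
augment #6: 10→12→9→7→6→3→11→4 bottleneck 2, total now 31
augment #7: 10→12→9→7→6→0→3→11→4 bottleneck 2, total now 33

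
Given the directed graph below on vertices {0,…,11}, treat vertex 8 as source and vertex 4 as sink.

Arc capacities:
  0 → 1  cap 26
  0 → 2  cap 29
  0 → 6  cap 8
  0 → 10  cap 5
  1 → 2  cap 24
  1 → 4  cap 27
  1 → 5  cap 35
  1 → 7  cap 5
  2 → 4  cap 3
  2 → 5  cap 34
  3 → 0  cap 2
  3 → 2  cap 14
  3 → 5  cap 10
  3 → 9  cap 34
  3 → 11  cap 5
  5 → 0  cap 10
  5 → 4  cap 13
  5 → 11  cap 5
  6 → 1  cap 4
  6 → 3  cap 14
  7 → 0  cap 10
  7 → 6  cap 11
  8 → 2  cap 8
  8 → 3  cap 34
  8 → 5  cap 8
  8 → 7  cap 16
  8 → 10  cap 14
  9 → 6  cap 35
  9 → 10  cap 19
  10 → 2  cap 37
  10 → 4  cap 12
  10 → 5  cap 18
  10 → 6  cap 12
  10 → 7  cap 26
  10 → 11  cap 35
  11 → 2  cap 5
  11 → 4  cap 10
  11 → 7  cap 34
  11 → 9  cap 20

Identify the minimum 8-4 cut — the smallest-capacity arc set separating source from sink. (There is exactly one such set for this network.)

Min-cut arcs: {(2,4), (3,0), (5,0), (5,4), (6,1), (7,0), (10,4), (11,4)} (total capacity 64)

augment #1: 8→2→4 push 3
augment #2: 8→5→4 push 8
augment #3: 8→10→4 push 12
augment #4: 8→2→5→4 push 5
augment #5: 8→3→11→4 push 5
augment #6: 8→10→11→4 push 2
augment #7: 8→3→0→1→4 push 2
augment #8: 8→3→5→11→4 push 3
augment #9: 8→7→0→1→4 push 10
augment #10: 8→7→6→1→4 push 4
augment #11: 8→3→5→0→1→4 push 7
augment #12: 8→3→2→5→0→1→4 push 3
max flow = 64; residual-reachable set from 8 gives S-side
cut edges (S→T): {(2,4), (3,0), (5,0), (5,4), (6,1), (7,0), (10,4), (11,4)} total cap 64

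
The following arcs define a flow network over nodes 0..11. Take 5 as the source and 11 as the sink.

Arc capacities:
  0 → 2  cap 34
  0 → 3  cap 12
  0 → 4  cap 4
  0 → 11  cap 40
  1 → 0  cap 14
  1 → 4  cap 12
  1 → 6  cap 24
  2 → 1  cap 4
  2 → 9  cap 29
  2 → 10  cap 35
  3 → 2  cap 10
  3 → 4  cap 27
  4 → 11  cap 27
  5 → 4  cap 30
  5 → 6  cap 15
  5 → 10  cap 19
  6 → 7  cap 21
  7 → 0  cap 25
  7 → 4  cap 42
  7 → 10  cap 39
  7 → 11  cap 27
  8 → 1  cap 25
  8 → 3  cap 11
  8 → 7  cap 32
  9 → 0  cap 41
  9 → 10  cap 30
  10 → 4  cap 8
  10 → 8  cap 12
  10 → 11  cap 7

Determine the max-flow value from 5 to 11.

augment #1: 5→4→11 bottleneck 27, total now 27
augment #2: 5→10→11 bottleneck 7, total now 34
augment #3: 5→6→7→11 bottleneck 15, total now 49
augment #4: 5→10→8→7→11 bottleneck 12, total now 61

Maximum flow value: 61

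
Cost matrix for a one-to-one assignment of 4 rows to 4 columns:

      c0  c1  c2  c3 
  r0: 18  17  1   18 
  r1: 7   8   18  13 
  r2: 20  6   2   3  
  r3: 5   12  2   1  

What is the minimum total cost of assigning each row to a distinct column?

optimal assignment: row0→col2 (cost 1), row1→col0 (cost 7), row2→col1 (cost 6), row3→col3 (cost 1)
total = 1 + 7 + 6 + 1 = 15

Minimum assignment cost: 15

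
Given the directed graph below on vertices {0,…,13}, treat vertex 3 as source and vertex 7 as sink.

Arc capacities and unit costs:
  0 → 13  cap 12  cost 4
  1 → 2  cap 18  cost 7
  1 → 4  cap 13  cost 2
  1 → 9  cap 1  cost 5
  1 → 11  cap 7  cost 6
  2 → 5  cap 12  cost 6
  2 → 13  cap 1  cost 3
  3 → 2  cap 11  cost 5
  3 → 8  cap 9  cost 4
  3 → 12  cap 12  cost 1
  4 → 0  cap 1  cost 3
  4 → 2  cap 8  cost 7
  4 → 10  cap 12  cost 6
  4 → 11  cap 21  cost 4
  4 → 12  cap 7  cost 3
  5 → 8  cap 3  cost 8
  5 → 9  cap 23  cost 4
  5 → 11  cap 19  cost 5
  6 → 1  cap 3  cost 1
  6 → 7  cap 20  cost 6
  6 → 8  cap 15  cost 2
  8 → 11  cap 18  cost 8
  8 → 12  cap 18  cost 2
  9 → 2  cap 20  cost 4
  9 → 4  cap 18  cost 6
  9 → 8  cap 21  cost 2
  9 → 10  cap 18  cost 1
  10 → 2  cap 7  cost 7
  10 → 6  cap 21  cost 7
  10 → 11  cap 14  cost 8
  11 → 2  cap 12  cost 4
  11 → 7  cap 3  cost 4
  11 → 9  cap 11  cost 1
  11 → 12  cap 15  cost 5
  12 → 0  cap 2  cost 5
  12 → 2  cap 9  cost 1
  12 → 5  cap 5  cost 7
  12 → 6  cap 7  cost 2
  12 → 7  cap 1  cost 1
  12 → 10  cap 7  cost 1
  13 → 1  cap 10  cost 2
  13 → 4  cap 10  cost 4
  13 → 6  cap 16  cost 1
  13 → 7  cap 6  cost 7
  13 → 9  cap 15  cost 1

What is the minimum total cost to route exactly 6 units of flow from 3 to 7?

Minimum cost for 6 units: 47

shortest-cost path #1: 3→12→7 push 1 @ unit cost 2 (adds 2)
shortest-cost path #2: 3→12→6→7 push 5 @ unit cost 9 (adds 45)
total cost = 47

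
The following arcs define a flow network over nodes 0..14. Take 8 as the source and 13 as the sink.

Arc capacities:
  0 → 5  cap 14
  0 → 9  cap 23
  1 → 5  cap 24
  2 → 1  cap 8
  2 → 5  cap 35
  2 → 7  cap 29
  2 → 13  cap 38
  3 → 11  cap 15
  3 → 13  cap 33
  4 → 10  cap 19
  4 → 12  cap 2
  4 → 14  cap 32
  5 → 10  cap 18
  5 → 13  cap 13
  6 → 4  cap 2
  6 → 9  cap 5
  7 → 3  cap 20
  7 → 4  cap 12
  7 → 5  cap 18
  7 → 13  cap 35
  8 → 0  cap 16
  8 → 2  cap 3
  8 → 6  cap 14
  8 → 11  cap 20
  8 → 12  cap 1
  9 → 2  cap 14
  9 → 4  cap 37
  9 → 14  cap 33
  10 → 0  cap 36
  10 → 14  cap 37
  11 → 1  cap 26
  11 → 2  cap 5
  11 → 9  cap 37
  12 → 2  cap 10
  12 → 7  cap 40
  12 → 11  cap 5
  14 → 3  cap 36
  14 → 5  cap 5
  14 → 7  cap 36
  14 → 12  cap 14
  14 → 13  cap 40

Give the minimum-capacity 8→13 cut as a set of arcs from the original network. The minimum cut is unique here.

Min-cut arcs: {(6,4), (6,9), (8,0), (8,2), (8,11), (8,12)} (total capacity 47)

augment #1: 8→2→13 push 3
augment #2: 8→0→5→13 push 13
augment #3: 8→11→2→13 push 5
augment #4: 8→12→2→13 push 1
augment #5: 8→0→9→2→13 push 3
augment #6: 8→6→4→14→13 push 2
augment #7: 8→6→9→2→13 push 5
augment #8: 8→11→9→2→13 push 6
augment #9: 8→11→9→14→13 push 9
max flow = 47; residual-reachable set from 8 gives S-side
cut edges (S→T): {(6,4), (6,9), (8,0), (8,2), (8,11), (8,12)} total cap 47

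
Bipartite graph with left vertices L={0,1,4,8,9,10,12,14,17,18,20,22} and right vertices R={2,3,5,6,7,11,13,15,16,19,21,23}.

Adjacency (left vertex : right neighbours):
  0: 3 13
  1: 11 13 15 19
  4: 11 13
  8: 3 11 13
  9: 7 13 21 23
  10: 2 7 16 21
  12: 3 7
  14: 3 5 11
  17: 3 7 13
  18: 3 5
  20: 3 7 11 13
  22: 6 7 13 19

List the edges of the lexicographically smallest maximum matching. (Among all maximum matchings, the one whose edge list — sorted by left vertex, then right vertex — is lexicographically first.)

|M| = 9 (so the lex-smallest maximum matching has 9 edges)
process left vertices in ascending order; for each, take the smallest-labelled available neighbour that still permits 9 edges overall, or leave it unmatched if none does
lex-smallest matching: {0-3, 1-15, 4-11, 8-13, 9-21, 10-2, 12-7, 14-5, 22-6}

Lex-smallest maximum matching: {(0,3), (1,15), (4,11), (8,13), (9,21), (10,2), (12,7), (14,5), (22,6)}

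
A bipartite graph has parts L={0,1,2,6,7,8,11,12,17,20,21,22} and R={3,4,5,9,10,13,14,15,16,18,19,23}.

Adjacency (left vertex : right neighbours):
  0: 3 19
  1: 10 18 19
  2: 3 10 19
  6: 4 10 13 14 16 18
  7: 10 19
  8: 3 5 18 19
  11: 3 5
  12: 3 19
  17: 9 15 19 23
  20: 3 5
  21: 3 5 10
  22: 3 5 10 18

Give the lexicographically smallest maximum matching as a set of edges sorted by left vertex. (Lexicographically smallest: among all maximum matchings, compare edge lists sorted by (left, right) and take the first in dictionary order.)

|M| = 7 (so the lex-smallest maximum matching has 7 edges)
process left vertices in ascending order; for each, take the smallest-labelled available neighbour that still permits 7 edges overall, or leave it unmatched if none does
lex-smallest matching: {0-3, 1-10, 2-19, 6-4, 8-5, 17-9, 22-18}

Lex-smallest maximum matching: {(0,3), (1,10), (2,19), (6,4), (8,5), (17,9), (22,18)}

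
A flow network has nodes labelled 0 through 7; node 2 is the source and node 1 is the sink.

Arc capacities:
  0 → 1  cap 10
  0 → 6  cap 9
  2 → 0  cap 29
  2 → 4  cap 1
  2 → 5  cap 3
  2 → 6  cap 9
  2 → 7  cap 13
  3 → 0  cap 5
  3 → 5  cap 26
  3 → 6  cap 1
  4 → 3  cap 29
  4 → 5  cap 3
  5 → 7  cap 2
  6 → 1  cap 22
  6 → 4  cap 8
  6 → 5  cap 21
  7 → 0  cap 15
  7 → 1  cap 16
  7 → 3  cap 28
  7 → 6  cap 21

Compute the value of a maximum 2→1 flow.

augment #1: 2→0→1 bottleneck 10, total now 10
augment #2: 2→6→1 bottleneck 9, total now 19
augment #3: 2→7→1 bottleneck 13, total now 32
augment #4: 2→0→6→1 bottleneck 9, total now 41
augment #5: 2→5→7→1 bottleneck 2, total now 43
augment #6: 2→4→3→6→1 bottleneck 1, total now 44

Maximum flow value: 44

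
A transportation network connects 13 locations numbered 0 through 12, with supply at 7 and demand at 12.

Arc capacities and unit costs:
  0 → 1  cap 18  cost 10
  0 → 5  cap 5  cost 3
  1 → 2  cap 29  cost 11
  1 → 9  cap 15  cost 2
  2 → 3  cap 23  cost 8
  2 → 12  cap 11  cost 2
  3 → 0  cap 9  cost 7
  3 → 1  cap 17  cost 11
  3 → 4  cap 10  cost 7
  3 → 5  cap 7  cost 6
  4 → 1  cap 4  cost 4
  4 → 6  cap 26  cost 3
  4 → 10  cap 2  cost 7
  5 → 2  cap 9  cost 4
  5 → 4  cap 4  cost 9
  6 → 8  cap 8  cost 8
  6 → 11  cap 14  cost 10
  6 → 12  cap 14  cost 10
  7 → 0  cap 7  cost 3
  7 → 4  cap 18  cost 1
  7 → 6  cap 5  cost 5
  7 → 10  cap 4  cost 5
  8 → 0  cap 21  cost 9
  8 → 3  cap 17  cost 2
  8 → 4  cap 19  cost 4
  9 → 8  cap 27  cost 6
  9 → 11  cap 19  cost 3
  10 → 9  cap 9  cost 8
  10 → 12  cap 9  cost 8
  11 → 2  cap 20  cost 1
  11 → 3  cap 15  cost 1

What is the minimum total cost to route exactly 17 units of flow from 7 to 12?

shortest-cost path #1: 7→0→5→2→12 push 5 @ unit cost 12 (adds 60)
shortest-cost path #2: 7→10→12 push 4 @ unit cost 13 (adds 52)
shortest-cost path #3: 7→4→1→9→11→2→12 push 4 @ unit cost 13 (adds 52)
shortest-cost path #4: 7→4→6→12 push 4 @ unit cost 14 (adds 56)
total cost = 220

Minimum cost for 17 units: 220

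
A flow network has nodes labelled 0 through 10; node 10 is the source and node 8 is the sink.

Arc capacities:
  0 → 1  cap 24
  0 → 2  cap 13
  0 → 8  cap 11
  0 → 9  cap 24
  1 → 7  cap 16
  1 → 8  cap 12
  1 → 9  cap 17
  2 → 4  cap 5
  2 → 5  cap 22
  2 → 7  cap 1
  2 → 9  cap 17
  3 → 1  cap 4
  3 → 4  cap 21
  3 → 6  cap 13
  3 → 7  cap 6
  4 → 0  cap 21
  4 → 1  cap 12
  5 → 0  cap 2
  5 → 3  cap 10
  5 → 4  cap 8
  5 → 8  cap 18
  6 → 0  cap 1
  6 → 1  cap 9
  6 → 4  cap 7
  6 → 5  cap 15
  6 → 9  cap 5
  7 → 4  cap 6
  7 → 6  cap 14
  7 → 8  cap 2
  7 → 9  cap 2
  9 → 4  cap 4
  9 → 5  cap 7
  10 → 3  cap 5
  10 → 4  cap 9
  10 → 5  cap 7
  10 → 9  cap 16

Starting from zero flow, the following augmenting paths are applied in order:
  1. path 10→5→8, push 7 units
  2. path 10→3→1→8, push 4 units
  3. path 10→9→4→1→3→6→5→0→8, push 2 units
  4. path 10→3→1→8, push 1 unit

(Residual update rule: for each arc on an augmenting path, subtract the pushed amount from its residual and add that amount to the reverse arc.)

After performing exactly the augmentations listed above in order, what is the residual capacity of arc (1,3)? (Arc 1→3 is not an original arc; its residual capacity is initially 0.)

Residual capacity of (1,3): 3

after path 1 (10→5→8, push 7): res(1,3)=0
after path 2 (10→3→1→8, push 4): res(1,3)=4
after path 3 (10→9→4→1→3→6→5→0→8, push 2): res(1,3)=2
after path 4 (10→3→1→8, push 1): res(1,3)=3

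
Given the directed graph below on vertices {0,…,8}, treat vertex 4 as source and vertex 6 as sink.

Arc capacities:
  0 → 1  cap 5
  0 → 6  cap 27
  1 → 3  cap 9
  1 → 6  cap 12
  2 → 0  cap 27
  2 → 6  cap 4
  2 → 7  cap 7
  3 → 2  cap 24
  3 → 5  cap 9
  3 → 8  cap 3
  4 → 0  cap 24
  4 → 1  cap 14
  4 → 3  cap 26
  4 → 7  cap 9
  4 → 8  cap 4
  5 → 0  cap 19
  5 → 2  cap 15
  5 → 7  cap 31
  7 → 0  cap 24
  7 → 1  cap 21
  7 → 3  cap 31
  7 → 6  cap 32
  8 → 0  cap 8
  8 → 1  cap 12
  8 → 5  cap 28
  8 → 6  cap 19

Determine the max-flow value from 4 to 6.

Maximum flow value: 75

augment #1: 4→0→6 bottleneck 24, total now 24
augment #2: 4→1→6 bottleneck 12, total now 36
augment #3: 4→7→6 bottleneck 9, total now 45
augment #4: 4→8→6 bottleneck 4, total now 49
augment #5: 4→3→2→6 bottleneck 4, total now 53
augment #6: 4→3→8→6 bottleneck 3, total now 56
augment #7: 4→3→2→0→6 bottleneck 3, total now 59
augment #8: 4→3→2→7→6 bottleneck 7, total now 66
augment #9: 4→3→5→7→6 bottleneck 9, total now 75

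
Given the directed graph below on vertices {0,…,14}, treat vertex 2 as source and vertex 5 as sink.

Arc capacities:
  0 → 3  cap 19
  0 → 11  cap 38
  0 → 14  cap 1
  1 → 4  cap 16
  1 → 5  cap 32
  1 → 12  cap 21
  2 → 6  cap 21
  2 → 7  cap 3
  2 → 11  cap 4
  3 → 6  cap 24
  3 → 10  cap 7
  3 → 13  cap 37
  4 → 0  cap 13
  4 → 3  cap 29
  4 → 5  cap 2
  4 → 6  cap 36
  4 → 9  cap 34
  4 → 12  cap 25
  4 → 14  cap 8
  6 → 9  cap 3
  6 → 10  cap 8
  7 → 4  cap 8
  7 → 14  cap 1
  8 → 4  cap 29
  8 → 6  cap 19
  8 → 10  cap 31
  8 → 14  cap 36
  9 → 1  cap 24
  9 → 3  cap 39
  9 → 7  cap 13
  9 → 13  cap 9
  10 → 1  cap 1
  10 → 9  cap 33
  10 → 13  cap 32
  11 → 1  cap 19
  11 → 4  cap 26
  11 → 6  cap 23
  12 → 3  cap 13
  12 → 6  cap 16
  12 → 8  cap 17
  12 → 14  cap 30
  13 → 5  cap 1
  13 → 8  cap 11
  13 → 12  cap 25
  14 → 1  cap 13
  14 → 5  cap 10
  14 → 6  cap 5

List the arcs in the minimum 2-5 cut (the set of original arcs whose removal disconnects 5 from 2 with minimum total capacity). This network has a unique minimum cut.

Min-cut arcs: {(2,7), (2,11), (6,9), (6,10)} (total capacity 18)

augment #1: 2→7→4→5 push 2
augment #2: 2→7→14→5 push 1
augment #3: 2→11→1→5 push 4
augment #4: 2→6→9→1→5 push 3
augment #5: 2→6→10→1→5 push 1
augment #6: 2→6→10→13→5 push 1
augment #7: 2→6→10→9→1→5 push 6
max flow = 18; residual-reachable set from 2 gives S-side
cut edges (S→T): {(2,7), (2,11), (6,9), (6,10)} total cap 18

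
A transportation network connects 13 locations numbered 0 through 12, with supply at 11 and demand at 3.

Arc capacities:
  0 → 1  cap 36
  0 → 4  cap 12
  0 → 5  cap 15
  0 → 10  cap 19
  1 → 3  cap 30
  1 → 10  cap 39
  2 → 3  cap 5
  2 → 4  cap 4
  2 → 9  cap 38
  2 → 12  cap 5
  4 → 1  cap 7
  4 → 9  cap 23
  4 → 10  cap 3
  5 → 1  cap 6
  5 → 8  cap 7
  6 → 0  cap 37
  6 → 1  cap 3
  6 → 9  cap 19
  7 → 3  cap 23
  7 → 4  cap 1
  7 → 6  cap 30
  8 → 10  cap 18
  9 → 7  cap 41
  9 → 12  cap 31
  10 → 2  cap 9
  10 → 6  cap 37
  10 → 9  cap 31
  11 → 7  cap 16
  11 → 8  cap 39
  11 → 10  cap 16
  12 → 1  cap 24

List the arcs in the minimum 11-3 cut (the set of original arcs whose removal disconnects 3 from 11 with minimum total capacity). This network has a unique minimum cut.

augment #1: 11→7→3 push 16
augment #2: 11→10→2→3 push 5
augment #3: 11→10→6→1→3 push 3
augment #4: 11→10→9→7→3 push 7
augment #5: 11→10→2→4→1→3 push 1
augment #6: 11→8→10→2→4→1→3 push 3
augment #7: 11→8→10→6→0→1→3 push 15
max flow = 50; residual-reachable set from 11 gives S-side
cut edges (S→T): {(8,10), (11,7), (11,10)} total cap 50

Min-cut arcs: {(8,10), (11,7), (11,10)} (total capacity 50)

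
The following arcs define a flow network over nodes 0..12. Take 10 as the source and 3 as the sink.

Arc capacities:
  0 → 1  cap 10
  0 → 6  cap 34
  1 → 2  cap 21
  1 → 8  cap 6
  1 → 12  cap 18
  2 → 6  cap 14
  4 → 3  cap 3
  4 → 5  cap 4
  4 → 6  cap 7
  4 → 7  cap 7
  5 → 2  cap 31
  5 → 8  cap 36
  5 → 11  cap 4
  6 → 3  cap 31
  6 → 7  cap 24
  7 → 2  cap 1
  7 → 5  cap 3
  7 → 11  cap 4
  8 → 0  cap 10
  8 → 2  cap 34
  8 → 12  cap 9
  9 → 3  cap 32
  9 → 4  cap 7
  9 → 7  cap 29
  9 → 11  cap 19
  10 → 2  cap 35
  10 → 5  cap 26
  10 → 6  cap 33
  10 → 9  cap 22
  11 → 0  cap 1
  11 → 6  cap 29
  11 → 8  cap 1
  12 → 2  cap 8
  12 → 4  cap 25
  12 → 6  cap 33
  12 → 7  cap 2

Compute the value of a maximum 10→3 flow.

Maximum flow value: 56

augment #1: 10→6→3 bottleneck 31, total now 31
augment #2: 10→9→3 bottleneck 22, total now 53
augment #3: 10→5→8→12→4→3 bottleneck 3, total now 56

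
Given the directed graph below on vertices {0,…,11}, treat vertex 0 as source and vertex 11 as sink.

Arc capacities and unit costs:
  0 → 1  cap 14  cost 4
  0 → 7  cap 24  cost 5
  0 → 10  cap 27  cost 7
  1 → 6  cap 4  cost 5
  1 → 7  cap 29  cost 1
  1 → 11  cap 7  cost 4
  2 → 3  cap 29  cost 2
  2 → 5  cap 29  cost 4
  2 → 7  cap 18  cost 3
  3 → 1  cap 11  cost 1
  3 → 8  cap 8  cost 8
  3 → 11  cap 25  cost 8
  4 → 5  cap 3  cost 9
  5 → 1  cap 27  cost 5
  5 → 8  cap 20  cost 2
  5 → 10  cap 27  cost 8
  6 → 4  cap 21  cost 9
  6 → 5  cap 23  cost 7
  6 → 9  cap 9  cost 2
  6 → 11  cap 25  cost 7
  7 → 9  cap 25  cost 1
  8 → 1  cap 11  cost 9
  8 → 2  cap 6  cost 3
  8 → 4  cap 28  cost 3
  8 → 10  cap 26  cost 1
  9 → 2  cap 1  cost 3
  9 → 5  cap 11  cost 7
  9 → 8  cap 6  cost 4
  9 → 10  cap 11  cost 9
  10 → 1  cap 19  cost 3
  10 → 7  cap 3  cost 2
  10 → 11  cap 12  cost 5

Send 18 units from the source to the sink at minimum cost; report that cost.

shortest-cost path #1: 0→1→11 push 7 @ unit cost 8 (adds 56)
shortest-cost path #2: 0→10→11 push 11 @ unit cost 12 (adds 132)
total cost = 188

Minimum cost for 18 units: 188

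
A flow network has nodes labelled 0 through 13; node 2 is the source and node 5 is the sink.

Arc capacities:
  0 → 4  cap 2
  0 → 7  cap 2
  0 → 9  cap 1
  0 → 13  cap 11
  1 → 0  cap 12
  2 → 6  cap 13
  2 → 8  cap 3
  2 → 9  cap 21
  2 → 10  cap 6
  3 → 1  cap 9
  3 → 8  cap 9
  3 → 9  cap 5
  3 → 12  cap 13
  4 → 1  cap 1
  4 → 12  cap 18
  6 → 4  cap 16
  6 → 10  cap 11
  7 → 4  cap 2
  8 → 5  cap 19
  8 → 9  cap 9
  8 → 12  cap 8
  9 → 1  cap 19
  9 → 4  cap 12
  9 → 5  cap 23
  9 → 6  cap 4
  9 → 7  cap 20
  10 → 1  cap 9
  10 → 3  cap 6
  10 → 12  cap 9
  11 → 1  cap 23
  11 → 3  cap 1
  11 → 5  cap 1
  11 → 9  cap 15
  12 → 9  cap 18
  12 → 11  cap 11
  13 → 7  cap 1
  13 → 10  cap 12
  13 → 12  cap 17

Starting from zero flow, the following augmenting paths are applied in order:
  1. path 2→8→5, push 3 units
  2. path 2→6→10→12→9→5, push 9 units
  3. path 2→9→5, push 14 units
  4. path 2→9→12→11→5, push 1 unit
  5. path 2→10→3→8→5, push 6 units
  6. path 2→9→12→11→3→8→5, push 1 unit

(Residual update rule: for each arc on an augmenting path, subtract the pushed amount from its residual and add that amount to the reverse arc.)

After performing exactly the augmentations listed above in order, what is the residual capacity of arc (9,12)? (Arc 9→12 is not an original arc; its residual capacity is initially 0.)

Residual capacity of (9,12): 7

after path 1 (2→8→5, push 3): res(9,12)=0
after path 2 (2→6→10→12→9→5, push 9): res(9,12)=9
after path 3 (2→9→5, push 14): res(9,12)=9
after path 4 (2→9→12→11→5, push 1): res(9,12)=8
after path 5 (2→10→3→8→5, push 6): res(9,12)=8
after path 6 (2→9→12→11→3→8→5, push 1): res(9,12)=7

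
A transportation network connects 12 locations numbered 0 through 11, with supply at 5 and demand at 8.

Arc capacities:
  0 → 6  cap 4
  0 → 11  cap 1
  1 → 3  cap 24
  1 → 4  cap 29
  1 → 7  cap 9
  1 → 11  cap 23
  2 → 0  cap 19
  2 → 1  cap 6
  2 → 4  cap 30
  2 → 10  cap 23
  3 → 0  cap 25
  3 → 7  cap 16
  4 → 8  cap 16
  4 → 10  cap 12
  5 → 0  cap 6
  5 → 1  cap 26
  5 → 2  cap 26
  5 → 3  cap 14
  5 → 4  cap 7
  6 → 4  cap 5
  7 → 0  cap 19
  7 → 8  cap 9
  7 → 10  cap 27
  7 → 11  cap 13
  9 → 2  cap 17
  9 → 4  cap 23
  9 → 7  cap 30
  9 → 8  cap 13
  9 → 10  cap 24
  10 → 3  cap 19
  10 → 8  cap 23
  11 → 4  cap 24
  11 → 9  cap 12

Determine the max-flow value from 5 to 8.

Maximum flow value: 60

augment #1: 5→4→8 bottleneck 7, total now 7
augment #2: 5→1→4→8 bottleneck 9, total now 16
augment #3: 5→1→7→8 bottleneck 9, total now 25
augment #4: 5→2→10→8 bottleneck 23, total now 48
augment #5: 5→0→11→9→8 bottleneck 1, total now 49
augment #6: 5→1→11→9→8 bottleneck 8, total now 57
augment #7: 5→2→1→11→9→8 bottleneck 3, total now 60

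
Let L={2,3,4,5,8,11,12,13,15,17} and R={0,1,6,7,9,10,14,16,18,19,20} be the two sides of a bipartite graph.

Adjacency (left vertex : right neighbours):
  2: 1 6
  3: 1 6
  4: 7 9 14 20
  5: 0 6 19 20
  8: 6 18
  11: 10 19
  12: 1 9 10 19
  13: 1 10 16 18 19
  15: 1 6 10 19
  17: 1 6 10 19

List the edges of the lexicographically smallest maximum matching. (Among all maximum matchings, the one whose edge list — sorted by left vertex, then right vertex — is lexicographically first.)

|M| = 9 (so the lex-smallest maximum matching has 9 edges)
process left vertices in ascending order; for each, take the smallest-labelled available neighbour that still permits 9 edges overall, or leave it unmatched if none does
lex-smallest matching: {2-1, 3-6, 4-7, 5-0, 8-18, 11-10, 12-9, 13-16, 15-19}

Lex-smallest maximum matching: {(2,1), (3,6), (4,7), (5,0), (8,18), (11,10), (12,9), (13,16), (15,19)}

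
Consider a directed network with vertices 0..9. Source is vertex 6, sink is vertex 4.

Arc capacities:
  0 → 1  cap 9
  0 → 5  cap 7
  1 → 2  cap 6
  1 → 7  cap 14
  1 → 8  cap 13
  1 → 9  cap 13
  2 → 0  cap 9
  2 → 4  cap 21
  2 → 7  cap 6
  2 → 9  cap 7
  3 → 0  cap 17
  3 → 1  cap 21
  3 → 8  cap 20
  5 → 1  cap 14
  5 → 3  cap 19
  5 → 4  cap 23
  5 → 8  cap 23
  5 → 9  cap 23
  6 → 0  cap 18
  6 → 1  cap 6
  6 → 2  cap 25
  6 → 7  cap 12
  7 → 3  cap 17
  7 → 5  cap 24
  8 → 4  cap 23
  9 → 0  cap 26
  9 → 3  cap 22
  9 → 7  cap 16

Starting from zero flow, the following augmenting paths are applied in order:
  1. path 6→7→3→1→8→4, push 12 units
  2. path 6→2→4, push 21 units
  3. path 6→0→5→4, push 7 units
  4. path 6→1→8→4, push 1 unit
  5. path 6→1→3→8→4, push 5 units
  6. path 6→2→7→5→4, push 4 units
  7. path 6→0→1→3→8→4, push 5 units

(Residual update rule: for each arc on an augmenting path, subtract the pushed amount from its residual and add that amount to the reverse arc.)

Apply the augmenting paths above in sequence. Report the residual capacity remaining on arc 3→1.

after path 1 (6→7→3→1→8→4, push 12): res(3,1)=9
after path 2 (6→2→4, push 21): res(3,1)=9
after path 3 (6→0→5→4, push 7): res(3,1)=9
after path 4 (6→1→8→4, push 1): res(3,1)=9
after path 5 (6→1→3→8→4, push 5): res(3,1)=14
after path 6 (6→2→7→5→4, push 4): res(3,1)=14
after path 7 (6→0→1→3→8→4, push 5): res(3,1)=19

Residual capacity of (3,1): 19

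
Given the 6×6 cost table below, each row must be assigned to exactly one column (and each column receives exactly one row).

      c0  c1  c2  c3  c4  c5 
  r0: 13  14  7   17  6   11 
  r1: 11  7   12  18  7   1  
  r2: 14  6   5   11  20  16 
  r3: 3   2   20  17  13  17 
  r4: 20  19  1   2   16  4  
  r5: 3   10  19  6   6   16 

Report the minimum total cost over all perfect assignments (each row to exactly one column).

optimal assignment: row0→col4 (cost 6), row1→col5 (cost 1), row2→col2 (cost 5), row3→col1 (cost 2), row4→col3 (cost 2), row5→col0 (cost 3)
total = 6 + 1 + 5 + 2 + 2 + 3 = 19

Minimum assignment cost: 19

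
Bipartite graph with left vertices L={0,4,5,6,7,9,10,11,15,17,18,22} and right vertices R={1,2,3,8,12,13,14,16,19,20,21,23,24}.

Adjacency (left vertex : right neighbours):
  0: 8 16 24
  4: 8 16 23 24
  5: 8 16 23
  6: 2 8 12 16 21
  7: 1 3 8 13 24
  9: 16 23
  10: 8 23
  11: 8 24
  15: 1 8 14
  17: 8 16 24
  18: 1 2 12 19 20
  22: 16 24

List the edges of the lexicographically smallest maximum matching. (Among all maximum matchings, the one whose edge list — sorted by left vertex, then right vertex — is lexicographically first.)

|M| = 8 (so the lex-smallest maximum matching has 8 edges)
process left vertices in ascending order; for each, take the smallest-labelled available neighbour that still permits 8 edges overall, or leave it unmatched if none does
lex-smallest matching: {0-8, 4-16, 5-23, 6-2, 7-1, 11-24, 15-14, 18-12}

Lex-smallest maximum matching: {(0,8), (4,16), (5,23), (6,2), (7,1), (11,24), (15,14), (18,12)}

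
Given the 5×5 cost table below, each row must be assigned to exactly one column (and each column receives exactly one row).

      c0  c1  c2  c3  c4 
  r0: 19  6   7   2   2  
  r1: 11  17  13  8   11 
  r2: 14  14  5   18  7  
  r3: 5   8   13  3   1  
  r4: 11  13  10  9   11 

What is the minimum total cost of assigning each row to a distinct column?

optimal assignment: row0→col1 (cost 6), row1→col3 (cost 8), row2→col2 (cost 5), row3→col4 (cost 1), row4→col0 (cost 11)
total = 6 + 8 + 5 + 1 + 11 = 31

Minimum assignment cost: 31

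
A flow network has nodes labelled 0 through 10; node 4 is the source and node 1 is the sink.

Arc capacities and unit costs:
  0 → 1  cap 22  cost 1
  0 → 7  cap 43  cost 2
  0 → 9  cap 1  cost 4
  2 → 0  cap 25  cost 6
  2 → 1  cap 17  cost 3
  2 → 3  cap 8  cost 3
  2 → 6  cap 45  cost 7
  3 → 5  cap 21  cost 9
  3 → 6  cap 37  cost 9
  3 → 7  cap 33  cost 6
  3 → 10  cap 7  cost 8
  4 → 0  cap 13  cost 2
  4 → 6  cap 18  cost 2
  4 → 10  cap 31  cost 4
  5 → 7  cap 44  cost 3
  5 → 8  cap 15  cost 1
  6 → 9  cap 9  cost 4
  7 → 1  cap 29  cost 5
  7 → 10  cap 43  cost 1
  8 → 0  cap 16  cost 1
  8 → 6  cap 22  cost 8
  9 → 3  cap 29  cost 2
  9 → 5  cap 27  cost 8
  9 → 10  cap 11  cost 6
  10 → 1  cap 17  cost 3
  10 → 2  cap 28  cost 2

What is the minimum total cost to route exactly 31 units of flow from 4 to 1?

shortest-cost path #1: 4→0→1 push 13 @ unit cost 3 (adds 39)
shortest-cost path #2: 4→10→1 push 17 @ unit cost 7 (adds 119)
shortest-cost path #3: 4→10→2→1 push 1 @ unit cost 9 (adds 9)
total cost = 167

Minimum cost for 31 units: 167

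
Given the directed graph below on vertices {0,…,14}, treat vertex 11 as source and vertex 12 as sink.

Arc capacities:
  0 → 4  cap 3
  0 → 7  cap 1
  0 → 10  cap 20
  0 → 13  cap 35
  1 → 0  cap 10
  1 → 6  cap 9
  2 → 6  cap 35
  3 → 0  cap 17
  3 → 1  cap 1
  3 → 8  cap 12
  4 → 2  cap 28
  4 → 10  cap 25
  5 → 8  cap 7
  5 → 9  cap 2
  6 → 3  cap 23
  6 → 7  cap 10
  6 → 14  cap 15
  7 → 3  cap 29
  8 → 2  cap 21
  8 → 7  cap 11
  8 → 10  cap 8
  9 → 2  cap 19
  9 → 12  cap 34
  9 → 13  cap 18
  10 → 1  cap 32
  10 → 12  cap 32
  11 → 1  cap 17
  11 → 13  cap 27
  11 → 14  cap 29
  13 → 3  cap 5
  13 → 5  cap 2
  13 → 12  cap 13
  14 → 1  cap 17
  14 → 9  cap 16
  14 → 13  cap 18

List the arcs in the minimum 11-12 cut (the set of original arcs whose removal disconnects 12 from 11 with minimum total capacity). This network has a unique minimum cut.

Min-cut arcs: {(1,0), (1,6), (13,3), (13,5), (13,12), (14,9)} (total capacity 55)

augment #1: 11→13→12 push 13
augment #2: 11→14→9→12 push 16
augment #3: 11→1→0→10→12 push 10
augment #4: 11→13→5→9→12 push 2
augment #5: 11→13→3→0→10→12 push 5
augment #6: 11→1→6→3→0→10→12 push 5
augment #7: 11→1→6→3→8→10→12 push 2
augment #8: 11→14→1→6→3→8→10→12 push 2
max flow = 55; residual-reachable set from 11 gives S-side
cut edges (S→T): {(1,0), (1,6), (13,3), (13,5), (13,12), (14,9)} total cap 55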